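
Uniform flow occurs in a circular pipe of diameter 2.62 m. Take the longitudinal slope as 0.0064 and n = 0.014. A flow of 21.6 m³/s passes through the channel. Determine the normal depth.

Manning's equation rearranged: A R^(2/3) = nQ / (1·√S) = 0.014 × 21.6 / (√0.0064) = 3.78.
Trying y = 1.53 m: A R^(2/3) = 2.62 — low.
Trying y = 2.21 m: A R^(2/3) = 4.166 — high.
Trying y = 2 m: A R^(2/3) = 3.783 — ≈ 3.78.

y_n = 2 m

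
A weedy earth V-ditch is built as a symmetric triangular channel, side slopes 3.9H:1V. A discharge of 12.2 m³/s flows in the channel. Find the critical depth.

At critical depth, Q² T / (g A³) = 1, i.e. A³/T = Q²/g = 12.2²/9.81 = 15.17.
At y = 0.971 m: A³/T = 6.564 — too small.
At y = 1.15 m: A³/T = 15.3 — close enough.

y_c = 1.15 m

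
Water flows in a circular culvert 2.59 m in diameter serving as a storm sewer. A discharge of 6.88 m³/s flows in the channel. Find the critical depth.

At critical depth, Q² T / (g A³) = 1, i.e. A³/T = Q²/g = 6.88²/9.81 = 4.825.
Trying y = 1.42 m: A³/T = 10.03 — too large.
Trying y = 1.17 m: A³/T = 4.788 — ≈ 4.825.

y_c = 1.17 m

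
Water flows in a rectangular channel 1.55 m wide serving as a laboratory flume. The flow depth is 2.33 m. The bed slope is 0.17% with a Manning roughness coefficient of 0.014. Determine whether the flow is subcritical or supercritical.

subcritical

Flow area A = b·y = 1.55 × 2.33 = 3.612 m². Wetted perimeter P = b + 2y = 1.55 + 2×2.33 = 6.21 m.
Hydraulic radius R = A/P = 3.612/6.21 = 0.5816 m.
V = (1/n) R^(2/3) √S = (1/0.014) × 0.5816^(2/3) × √0.0017 = 2.052 m/s. Hydraulic depth D_h = A/T = 3.612/1.55 = 2.33 m.
Froude number Fr = V/√(g·D_h) = 2.052/√(9.81×2.33) = 0.429, which is less than 1, so the flow is subcritical.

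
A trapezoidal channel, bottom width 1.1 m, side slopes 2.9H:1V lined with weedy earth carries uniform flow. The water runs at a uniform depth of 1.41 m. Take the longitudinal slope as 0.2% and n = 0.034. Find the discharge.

With bottom width b = 1.1 m and side slope z = 2.9: A = (b + zy)y = (1.1 + 2.9×1.41)×1.41 = 7.316 m²; P = b + 2y√(1+z²) = 1.1 + 2×1.41×3.068 = 9.751 m.
Hydraulic radius R = A/P = 7.316/9.751 = 0.7504 m.
Manning's equation: Q = (1/n) A R^(2/3) S^(1/2) = (1/0.034) × 7.316 × 0.7504^(2/3) × 0.002^(1/2) = 7.95 m³/s.

Q = 7.95 m³/s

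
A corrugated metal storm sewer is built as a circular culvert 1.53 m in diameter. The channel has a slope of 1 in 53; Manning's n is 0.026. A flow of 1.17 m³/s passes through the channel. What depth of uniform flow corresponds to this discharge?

y_n = 0.497 m

Manning's equation rearranged: A R^(2/3) = nQ / (1·√S) = 0.026 × 1.17 / (√0.01887) = 0.2215.
Trying y = 0.352 m: A R^(2/3) = 0.1125 — short.
Trying y = 0.562 m: A R^(2/3) = 0.2789 — over.
Trying y = 0.497 m: A R^(2/3) = 0.2211 — close enough.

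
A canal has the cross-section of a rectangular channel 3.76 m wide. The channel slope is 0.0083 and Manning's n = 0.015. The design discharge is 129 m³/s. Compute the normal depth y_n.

y_n = 4.65 m

Manning's equation rearranged: A R^(2/3) = nQ / (1·√S) = 0.015 × 129 / (√0.0083) = 21.24.
Try y = 5.16 m: A R^(2/3) = 24.02 — over.
Try y = 4.65 m: A R^(2/3) = 21.24 — ≈ 21.24.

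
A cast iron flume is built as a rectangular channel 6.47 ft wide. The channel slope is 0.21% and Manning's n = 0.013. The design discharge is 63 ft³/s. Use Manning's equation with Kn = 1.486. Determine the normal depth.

Manning's equation rearranged: A R^(2/3) = nQ / (1.486·√S) = 0.013 × 63 / (1.486 × √0.0021) = 12.03.
Trying y = 2.17 ft: A R^(2/3) = 16.71 — over.
Trying y = 1.48 ft: A R^(2/3) = 9.674 — short.
Trying y = 1.72 ft: A R^(2/3) = 12.02 — ≈ 12.03.

y_n = 1.72 ft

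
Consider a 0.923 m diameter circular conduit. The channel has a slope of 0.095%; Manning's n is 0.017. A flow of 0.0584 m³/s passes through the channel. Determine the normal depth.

Manning's equation rearranged: A R^(2/3) = nQ / (1·√S) = 0.017 × 0.0584 / (√0.00095) = 0.03221.
Trying y = 0.198 m: A R^(2/3) = 0.02539 — too small.
Trying y = 0.273 m: A R^(2/3) = 0.04796 — too large.
Trying y = 0.223 m: A R^(2/3) = 0.03222 — matches.

y_n = 0.223 m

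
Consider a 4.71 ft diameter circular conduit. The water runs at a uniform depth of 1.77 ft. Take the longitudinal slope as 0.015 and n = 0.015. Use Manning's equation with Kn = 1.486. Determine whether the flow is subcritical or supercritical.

For a circular section of diameter D = 4.71 ft at depth y = 1.77 ft, the central angle is θ = 2 arccos(1 − 2y/D) = 2.64 rad. Then A = (D²/8)(θ − sin θ) = 5.985 ft² and P = Dθ/2 = 6.216 ft.
Hydraulic radius R = A/P = 5.985/6.216 = 0.9628 ft.
V = (1.486/n) R^(2/3) √S = (1.486/0.015) × 0.9628^(2/3) × √0.015 = 11.83 ft/s. Hydraulic depth D_h = A/T = 5.985/4.562 = 1.312 ft.
Froude number Fr = V/√(g·D_h) = 11.83/√(32.2×1.312) = 1.82, which is greater than 1, so the flow is supercritical.

supercritical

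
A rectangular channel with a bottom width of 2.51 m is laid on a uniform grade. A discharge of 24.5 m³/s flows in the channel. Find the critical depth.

For a rectangular channel, critical depth y_c = (q²/g)^(1/3) where q = Q/b = 24.5/2.51 = 9.761 m²/s.
So y_c = (9.761²/9.81)^(1/3) = 2.13 m.

y_c = 2.13 m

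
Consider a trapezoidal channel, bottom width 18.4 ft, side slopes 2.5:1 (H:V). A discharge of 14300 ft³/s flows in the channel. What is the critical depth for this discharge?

y_c = 15 ft

At critical depth, Q² T / (g A³) = 1, i.e. A³/T = Q²/g = 14300²/32.2 = 6351000.
Try y = 11.9 ft: A³/T = 2415000 — low.
Try y = 17.9 ft: A³/T = 13390000 — high.
Try y = 15 ft: A³/T = 6312000 — ≈ 6351000.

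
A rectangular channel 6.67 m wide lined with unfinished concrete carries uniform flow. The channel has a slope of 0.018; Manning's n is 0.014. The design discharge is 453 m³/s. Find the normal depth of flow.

y_n = 4.57 m

Manning's equation rearranged: A R^(2/3) = nQ / (1·√S) = 0.014 × 453 / (√0.018) = 47.27.
Try y = 5.19 m: A R^(2/3) = 55.51 — too large.
Try y = 4.57 m: A R^(2/3) = 47.22 — close enough.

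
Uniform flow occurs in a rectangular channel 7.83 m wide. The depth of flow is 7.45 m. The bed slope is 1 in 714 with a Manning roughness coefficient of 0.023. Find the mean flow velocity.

Flow area A = b·y = 7.83 × 7.45 = 58.33 m². Wetted perimeter P = b + 2y = 7.83 + 2×7.45 = 22.73 m.
Hydraulic radius R = A/P = 58.33/22.73 = 2.566 m.
From Manning's equation, V = (1/n) R^(2/3) S^(1/2) = (1/0.023) × 2.566^(2/3) × 0.001401^(1/2) = 3.05 m/s.

V = 3.05 m/s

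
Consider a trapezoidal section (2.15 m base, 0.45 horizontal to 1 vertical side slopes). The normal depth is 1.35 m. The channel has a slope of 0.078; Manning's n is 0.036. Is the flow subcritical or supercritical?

With bottom width b = 2.15 m and side slope z = 0.45: A = (b + zy)y = (2.15 + 0.45×1.35)×1.35 = 3.723 m²; P = b + 2y√(1+z²) = 2.15 + 2×1.35×1.097 = 5.111 m.
Hydraulic radius R = A/P = 3.723/5.111 = 0.7284 m.
V = (1/n) R^(2/3) √S = (1/0.036) × 0.7284^(2/3) × √0.078 = 6.28 m/s. Hydraulic depth D_h = A/T = 3.723/3.365 = 1.106 m.
Froude number Fr = V/√(g·D_h) = 6.28/√(9.81×1.106) = 1.91, which is greater than 1, so the flow is supercritical.

supercritical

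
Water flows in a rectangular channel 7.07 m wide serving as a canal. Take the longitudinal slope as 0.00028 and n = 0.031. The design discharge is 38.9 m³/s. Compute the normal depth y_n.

Manning's equation rearranged: A R^(2/3) = nQ / (1·√S) = 0.031 × 38.9 / (√0.00028) = 72.07.
At y = 7.16 m: A R^(2/3) = 89.9 — too large.
At y = 4.67 m: A R^(2/3) = 52.62 — too small.
At y = 5.99 m: A R^(2/3) = 72.14 — ≈ 72.07.

y_n = 5.99 m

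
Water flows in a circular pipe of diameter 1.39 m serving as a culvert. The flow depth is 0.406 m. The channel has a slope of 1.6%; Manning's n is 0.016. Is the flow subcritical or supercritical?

For a circular section of diameter D = 1.39 m at depth y = 0.406 m, the central angle is θ = 2 arccos(1 − 2y/D) = 2.284 rad. Then A = (D²/8)(θ − sin θ) = 0.3689 m² and P = Dθ/2 = 1.587 m.
Hydraulic radius R = A/P = 0.3689/1.587 = 0.2324 m.
V = (1/n) R^(2/3) √S = (1/0.016) × 0.2324^(2/3) × √0.016 = 2.989 m/s. Hydraulic depth D_h = A/T = 0.3689/1.264 = 0.2918 m.
Froude number Fr = V/√(g·D_h) = 2.989/√(9.81×0.2918) = 1.77, which is greater than 1, so the flow is supercritical.

supercritical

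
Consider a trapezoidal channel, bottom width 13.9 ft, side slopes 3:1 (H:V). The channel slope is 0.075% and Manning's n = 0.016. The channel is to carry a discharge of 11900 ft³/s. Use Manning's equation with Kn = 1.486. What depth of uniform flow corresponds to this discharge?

y_n = 16.8 ft

Manning's equation rearranged: A R^(2/3) = nQ / (1.486·√S) = 0.016 × 11900 / (1.486 × √0.00075) = 4679.
At y = 12.7 ft: A R^(2/3) = 2419 — short.
At y = 19.7 ft: A R^(2/3) = 6845 — over.
At y = 16.8 ft: A R^(2/3) = 4671 — ≈ 4679.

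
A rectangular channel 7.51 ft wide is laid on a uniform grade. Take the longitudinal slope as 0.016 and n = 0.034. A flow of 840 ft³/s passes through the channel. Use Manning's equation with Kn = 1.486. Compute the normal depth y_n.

Manning's equation rearranged: A R^(2/3) = nQ / (1.486·√S) = 0.034 × 840 / (1.486 × √0.016) = 151.9.
Trying y = 11.3 ft: A R^(2/3) = 169.3 — too large.
Trying y = 10.3 ft: A R^(2/3) = 151.9 — ≈ 151.9.

y_n = 10.3 ft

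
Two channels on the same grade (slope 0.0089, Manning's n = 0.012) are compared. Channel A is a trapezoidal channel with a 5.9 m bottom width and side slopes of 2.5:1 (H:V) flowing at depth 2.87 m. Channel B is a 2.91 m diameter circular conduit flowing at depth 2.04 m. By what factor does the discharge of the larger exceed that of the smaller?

12.1

Channel A: With bottom width b = 5.9 m and side slope z = 2.5: A = (b + zy)y = (5.9 + 2.5×2.87)×2.87 = 37.53 m²; P = b + 2y√(1+z²) = 5.9 + 2×2.87×2.693 = 21.36 m. Hydraulic radius R = A/P = 37.53/21.36 = 1.757 m. Q_A = (1/0.012)·37.53·1.757^(2/3)·√0.0089 = 429.6 m³/s.
Channel B: For a circular section of diameter D = 2.91 m at depth y = 2.04 m, the central angle is θ = 2 arccos(1 − 2y/D) = 3.969 rad. Then A = (D²/8)(θ − sin θ) = 4.981 m² and P = Dθ/2 = 5.775 m. Hydraulic radius R = A/P = 4.981/5.775 = 0.8624 m. Q_B = (1/0.012)·4.981·0.8624^(2/3)·√0.0089 = 35.48 m³/s.
The larger discharge is 429.6 m³/s and the smaller is 35.48 m³/s; the ratio is 12.1.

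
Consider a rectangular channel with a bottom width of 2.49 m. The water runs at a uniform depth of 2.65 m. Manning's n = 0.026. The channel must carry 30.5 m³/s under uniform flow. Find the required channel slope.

S = 0.018

Flow area A = b·y = 2.49 × 2.65 = 6.599 m². Wetted perimeter P = b + 2y = 2.49 + 2×2.65 = 7.79 m.
Hydraulic radius R = A/P = 6.599/7.79 = 0.847 m.
From Manning's equation, S = [nQ / (1 A R^(2/3))]² = [0.026 × 30.5 / (1 × 6.599 × 0.847^(2/3))]² = 0.018.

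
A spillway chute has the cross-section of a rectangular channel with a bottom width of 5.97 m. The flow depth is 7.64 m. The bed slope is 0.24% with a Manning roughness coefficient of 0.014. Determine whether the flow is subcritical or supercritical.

Flow area A = b·y = 5.97 × 7.64 = 45.61 m². Wetted perimeter P = b + 2y = 5.97 + 2×7.64 = 21.25 m.
Hydraulic radius R = A/P = 45.61/21.25 = 2.146 m.
V = (1/n) R^(2/3) √S = (1/0.014) × 2.146^(2/3) × √0.0024 = 5.823 m/s. Hydraulic depth D_h = A/T = 45.61/5.97 = 7.64 m.
Froude number Fr = V/√(g·D_h) = 5.823/√(9.81×7.64) = 0.673, which is less than 1, so the flow is subcritical.

subcritical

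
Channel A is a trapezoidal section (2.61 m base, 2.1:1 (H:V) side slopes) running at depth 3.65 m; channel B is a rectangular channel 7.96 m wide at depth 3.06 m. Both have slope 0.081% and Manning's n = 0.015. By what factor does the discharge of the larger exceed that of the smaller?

1.65

Channel A: With bottom width b = 2.61 m and side slope z = 2.1: A = (b + zy)y = (2.61 + 2.1×3.65)×3.65 = 37.5 m²; P = b + 2y√(1+z²) = 2.61 + 2×3.65×2.326 = 19.59 m. Hydraulic radius R = A/P = 37.5/19.59 = 1.914 m. Q_A = (1/0.015)·37.5·1.914^(2/3)·√0.00081 = 109.7 m³/s.
Channel B: Flow area A = b·y = 7.96 × 3.06 = 24.36 m². Wetted perimeter P = b + 2y = 7.96 + 2×3.06 = 14.08 m. Hydraulic radius R = A/P = 24.36/14.08 = 1.73 m. Q_B = (1/0.015)·24.36·1.73^(2/3)·√0.00081 = 66.6 m³/s.
The larger discharge is 109.7 m³/s and the smaller is 66.6 m³/s; the ratio is 1.65.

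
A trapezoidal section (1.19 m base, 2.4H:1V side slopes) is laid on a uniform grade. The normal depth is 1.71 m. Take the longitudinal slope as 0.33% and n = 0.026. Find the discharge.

Q = 18.6 m³/s

With bottom width b = 1.19 m and side slope z = 2.4: A = (b + zy)y = (1.19 + 2.4×1.71)×1.71 = 9.053 m²; P = b + 2y√(1+z²) = 1.19 + 2×1.71×2.6 = 10.08 m.
Hydraulic radius R = A/P = 9.053/10.08 = 0.8979 m.
Manning's equation: Q = (1/n) A R^(2/3) S^(1/2) = (1/0.026) × 9.053 × 0.8979^(2/3) × 0.0033^(1/2) = 18.6 m³/s.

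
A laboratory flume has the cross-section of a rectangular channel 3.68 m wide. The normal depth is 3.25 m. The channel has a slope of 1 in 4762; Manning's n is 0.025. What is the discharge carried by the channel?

Flow area A = b·y = 3.68 × 3.25 = 11.96 m². Wetted perimeter P = b + 2y = 3.68 + 2×3.25 = 10.18 m.
Hydraulic radius R = A/P = 11.96/10.18 = 1.175 m.
Manning's equation: Q = (1/n) A R^(2/3) S^(1/2) = (1/0.025) × 11.96 × 1.175^(2/3) × 0.00021^(1/2) = 7.72 m³/s.

Q = 7.72 m³/s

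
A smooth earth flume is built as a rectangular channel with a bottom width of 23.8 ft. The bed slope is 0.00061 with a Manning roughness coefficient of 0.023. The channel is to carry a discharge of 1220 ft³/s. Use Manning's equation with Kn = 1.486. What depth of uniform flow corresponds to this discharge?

Manning's equation rearranged: A R^(2/3) = nQ / (1.486·√S) = 0.023 × 1220 / (1.486 × √0.00061) = 764.5.
At y = 12.7 ft: A R^(2/3) = 1014 — high.
At y = 7.66 ft: A R^(2/3) = 508.6 — low.
At y = 10.3 ft: A R^(2/3) = 765.8 — matches.

y_n = 10.3 ft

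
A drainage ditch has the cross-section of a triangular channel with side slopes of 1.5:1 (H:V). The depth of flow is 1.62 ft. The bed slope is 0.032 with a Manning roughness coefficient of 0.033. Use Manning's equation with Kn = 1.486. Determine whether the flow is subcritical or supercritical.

For a triangular section with side slope z = 1.5: A = zy² = 1.5×1.62² = 3.937 ft²; P = 2y√(1+z²) = 2×1.62×1.803 = 5.841 ft.
Hydraulic radius R = A/P = 3.937/5.841 = 0.674 ft.
V = (1.486/n) R^(2/3) √S = (1.486/0.033) × 0.674^(2/3) × √0.032 = 6.192 ft/s. Hydraulic depth D_h = A/T = 3.937/4.86 = 0.81 ft.
Froude number Fr = V/√(g·D_h) = 6.192/√(32.2×0.81) = 1.21, which is greater than 1, so the flow is supercritical.

supercritical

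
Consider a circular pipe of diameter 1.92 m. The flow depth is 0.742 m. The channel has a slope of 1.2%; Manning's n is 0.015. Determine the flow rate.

Q = 4.1 m³/s

For a circular section of diameter D = 1.92 m at depth y = 0.742 m, the central angle is θ = 2 arccos(1 − 2y/D) = 2.683 rad. Then A = (D²/8)(θ − sin θ) = 1.033 m² and P = Dθ/2 = 2.576 m.
Hydraulic radius R = A/P = 1.033/2.576 = 0.4009 m.
Manning's equation: Q = (1/n) A R^(2/3) S^(1/2) = (1/0.015) × 1.033 × 0.4009^(2/3) × 0.012^(1/2) = 4.1 m³/s.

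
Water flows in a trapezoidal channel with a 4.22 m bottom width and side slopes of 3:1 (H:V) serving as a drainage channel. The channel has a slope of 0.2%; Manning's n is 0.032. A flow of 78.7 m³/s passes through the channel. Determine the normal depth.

Manning's equation rearranged: A R^(2/3) = nQ / (1·√S) = 0.032 × 78.7 / (√0.002) = 56.31.
At y = 2.45 m: A R^(2/3) = 36.11 — short.
At y = 3.79 m: A R^(2/3) = 96.77 — over.
At y = 2.99 m: A R^(2/3) = 56.29 — ≈ 56.31.

y_n = 2.99 m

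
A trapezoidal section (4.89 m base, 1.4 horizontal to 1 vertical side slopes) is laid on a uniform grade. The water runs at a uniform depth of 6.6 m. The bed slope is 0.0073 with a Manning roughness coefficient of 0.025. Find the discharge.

With bottom width b = 4.89 m and side slope z = 1.4: A = (b + zy)y = (4.89 + 1.4×6.6)×6.6 = 93.26 m²; P = b + 2y√(1+z²) = 4.89 + 2×6.6×1.72 = 27.6 m.
Hydraulic radius R = A/P = 93.26/27.6 = 3.379 m.
Manning's equation: Q = (1/n) A R^(2/3) S^(1/2) = (1/0.025) × 93.26 × 3.379^(2/3) × 0.0073^(1/2) = 718 m³/s.

Q = 718 m³/s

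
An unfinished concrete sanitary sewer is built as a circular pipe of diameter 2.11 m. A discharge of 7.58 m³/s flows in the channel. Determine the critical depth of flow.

At critical depth, Q² T / (g A³) = 1, i.e. A³/T = Q²/g = 7.58²/9.81 = 5.857.
Try y = 1.62 m: A³/T = 13.42 — over.
Try y = 1.08 m: A³/T = 2.77 — short.
Try y = 1.31 m: A³/T = 5.797 — ≈ 5.857.

y_c = 1.31 m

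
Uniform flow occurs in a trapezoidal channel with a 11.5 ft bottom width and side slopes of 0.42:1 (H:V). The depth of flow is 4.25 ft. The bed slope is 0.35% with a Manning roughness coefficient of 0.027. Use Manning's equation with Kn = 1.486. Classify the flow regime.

With bottom width b = 11.5 ft and side slope z = 0.42: A = (b + zy)y = (11.5 + 0.42×4.25)×4.25 = 56.46 ft²; P = b + 2y√(1+z²) = 11.5 + 2×4.25×1.085 = 20.72 ft.
Hydraulic radius R = A/P = 56.46/20.72 = 2.725 ft.
V = (1.486/n) R^(2/3) √S = (1.486/0.027) × 2.725^(2/3) × √0.0035 = 6.352 ft/s. Hydraulic depth D_h = A/T = 56.46/15.07 = 3.747 ft.
Froude number Fr = V/√(g·D_h) = 6.352/√(32.2×3.747) = 0.578, which is less than 1, so the flow is subcritical.

subcritical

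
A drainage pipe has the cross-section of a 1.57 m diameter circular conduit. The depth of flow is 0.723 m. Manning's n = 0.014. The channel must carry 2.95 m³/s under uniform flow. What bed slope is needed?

For a circular section of diameter D = 1.57 m at depth y = 0.723 m, the central angle is θ = 2 arccos(1 − 2y/D) = 2.983 rad. Then A = (D²/8)(θ − sin θ) = 0.8707 m² and P = Dθ/2 = 2.342 m.
Hydraulic radius R = A/P = 0.8707/2.342 = 0.3718 m.
From Manning's equation, S = [nQ / (1 A R^(2/3))]² = [0.014 × 2.95 / (1 × 0.8707 × 0.3718^(2/3))]² = 0.00842.

S = 0.00842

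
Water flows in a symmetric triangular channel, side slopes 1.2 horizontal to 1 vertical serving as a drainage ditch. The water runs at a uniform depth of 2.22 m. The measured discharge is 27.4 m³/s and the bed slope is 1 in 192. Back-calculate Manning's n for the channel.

n = 0.014

For a triangular section with side slope z = 1.2: A = zy² = 1.2×2.22² = 5.914 m²; P = 2y√(1+z²) = 2×2.22×1.562 = 6.936 m.
Hydraulic radius R = A/P = 5.914/6.936 = 0.8527 m.
Rearranging Manning's equation: n = (1/Q) A R^(2/3) S^(1/2) = (1/27.4) × 5.914 × 0.8527^(2/3) × √0.005208 = 0.014.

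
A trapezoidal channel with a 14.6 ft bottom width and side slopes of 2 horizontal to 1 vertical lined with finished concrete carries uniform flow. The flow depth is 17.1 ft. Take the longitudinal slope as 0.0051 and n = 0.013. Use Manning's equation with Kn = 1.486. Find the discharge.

Q = 29800 ft³/s

With bottom width b = 14.6 ft and side slope z = 2: A = (b + zy)y = (14.6 + 2×17.1)×17.1 = 834.5 ft²; P = b + 2y√(1+z²) = 14.6 + 2×17.1×2.236 = 91.07 ft.
Hydraulic radius R = A/P = 834.5/91.07 = 9.163 ft.
Manning's equation: Q = (1.486/n) A R^(2/3) S^(1/2) = (1.486/0.013) × 834.5 × 9.163^(2/3) × 0.0051^(1/2) = 29800 ft³/s.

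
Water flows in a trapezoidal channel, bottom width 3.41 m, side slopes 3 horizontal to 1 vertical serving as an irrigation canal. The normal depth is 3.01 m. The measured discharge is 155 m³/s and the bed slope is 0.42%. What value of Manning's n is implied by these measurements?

With bottom width b = 3.41 m and side slope z = 3: A = (b + zy)y = (3.41 + 3×3.01)×3.01 = 37.44 m²; P = b + 2y√(1+z²) = 3.41 + 2×3.01×3.162 = 22.45 m.
Hydraulic radius R = A/P = 37.44/22.45 = 1.668 m.
Rearranging Manning's equation: n = (1/Q) A R^(2/3) S^(1/2) = (1/155) × 37.44 × 1.668^(2/3) × √0.0042 = 0.022.

n = 0.022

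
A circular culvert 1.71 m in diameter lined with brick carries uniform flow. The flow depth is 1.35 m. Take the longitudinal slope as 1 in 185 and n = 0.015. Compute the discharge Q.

For a circular section of diameter D = 1.71 m at depth y = 1.35 m, the central angle is θ = 2 arccos(1 − 2y/D) = 4.376 rad. Then A = (D²/8)(θ − sin θ) = 1.945 m² and P = Dθ/2 = 3.742 m.
Hydraulic radius R = A/P = 1.945/3.742 = 0.5197 m.
Manning's equation: Q = (1/n) A R^(2/3) S^(1/2) = (1/0.015) × 1.945 × 0.5197^(2/3) × 0.005405^(1/2) = 6.16 m³/s.

Q = 6.16 m³/s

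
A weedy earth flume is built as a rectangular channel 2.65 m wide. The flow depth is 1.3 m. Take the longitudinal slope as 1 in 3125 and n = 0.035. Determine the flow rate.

Flow area A = b·y = 2.65 × 1.3 = 3.445 m². Wetted perimeter P = b + 2y = 2.65 + 2×1.3 = 5.25 m.
Hydraulic radius R = A/P = 3.445/5.25 = 0.6562 m.
Manning's equation: Q = (1/n) A R^(2/3) S^(1/2) = (1/0.035) × 3.445 × 0.6562^(2/3) × 0.00032^(1/2) = 1.33 m³/s.

Q = 1.33 m³/s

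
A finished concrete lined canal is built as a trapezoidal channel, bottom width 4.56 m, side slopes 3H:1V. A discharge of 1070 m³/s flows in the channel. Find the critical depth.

At critical depth, Q² T / (g A³) = 1, i.e. A³/T = Q²/g = 1070²/9.81 = 116700.
Trying y = 8.81 m: A³/T = 354400 — high.
Trying y = 5.92 m: A³/T = 57560 — low.
Trying y = 6.92 m: A³/T = 116700 — matches.

y_c = 6.92 m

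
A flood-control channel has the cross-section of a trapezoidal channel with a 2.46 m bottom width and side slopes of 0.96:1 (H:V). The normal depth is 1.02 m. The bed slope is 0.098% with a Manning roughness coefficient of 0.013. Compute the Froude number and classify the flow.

With bottom width b = 2.46 m and side slope z = 0.96: A = (b + zy)y = (2.46 + 0.96×1.02)×1.02 = 3.508 m²; P = b + 2y√(1+z²) = 2.46 + 2×1.02×1.386 = 5.288 m.
Hydraulic radius R = A/P = 3.508/5.288 = 0.6634 m.
V = (1/n) R^(2/3) √S = (1/0.013) × 0.6634^(2/3) × √0.00098 = 1.832 m/s. Hydraulic depth D_h = A/T = 3.508/4.418 = 0.7939 m.
Froude number Fr = V/√(g·D_h) = 1.832/√(9.81×0.7939) = 0.656, which is less than 1, so the flow is subcritical.

subcritical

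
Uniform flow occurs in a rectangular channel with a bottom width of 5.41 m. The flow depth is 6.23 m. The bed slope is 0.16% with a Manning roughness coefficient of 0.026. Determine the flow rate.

Q = 79.2 m³/s

Flow area A = b·y = 5.41 × 6.23 = 33.7 m². Wetted perimeter P = b + 2y = 5.41 + 2×6.23 = 17.87 m.
Hydraulic radius R = A/P = 33.7/17.87 = 1.886 m.
Manning's equation: Q = (1/n) A R^(2/3) S^(1/2) = (1/0.026) × 33.7 × 1.886^(2/3) × 0.0016^(1/2) = 79.2 m³/s.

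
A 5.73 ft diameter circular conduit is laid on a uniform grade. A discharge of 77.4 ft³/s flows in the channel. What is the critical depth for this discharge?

At critical depth, Q² T / (g A³) = 1, i.e. A³/T = Q²/g = 77.4²/32.2 = 186.
Trying y = 2.86 ft: A³/T = 371.6 — too large.
Trying y = 2.39 ft: A³/T = 186.9 — ≈ 186.

y_c = 2.39 ft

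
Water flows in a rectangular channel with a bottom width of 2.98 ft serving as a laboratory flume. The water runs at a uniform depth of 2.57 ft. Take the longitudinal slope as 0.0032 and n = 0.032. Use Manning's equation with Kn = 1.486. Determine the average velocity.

V = 2.53 ft/s

Flow area A = b·y = 2.98 × 2.57 = 7.659 ft². Wetted perimeter P = b + 2y = 2.98 + 2×2.57 = 8.12 ft.
Hydraulic radius R = A/P = 7.659/8.12 = 0.9432 ft.
From Manning's equation, V = (1.486/n) R^(2/3) S^(1/2) = (1.486/0.032) × 0.9432^(2/3) × 0.0032^(1/2) = 2.53 ft/s.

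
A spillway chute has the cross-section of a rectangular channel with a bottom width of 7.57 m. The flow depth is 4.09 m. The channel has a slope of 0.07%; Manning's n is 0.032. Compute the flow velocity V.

Flow area A = b·y = 7.57 × 4.09 = 30.96 m². Wetted perimeter P = b + 2y = 7.57 + 2×4.09 = 15.75 m.
Hydraulic radius R = A/P = 30.96/15.75 = 1.966 m.
From Manning's equation, V = (1/n) R^(2/3) S^(1/2) = (1/0.032) × 1.966^(2/3) × 0.0007^(1/2) = 1.3 m/s.

V = 1.3 m/s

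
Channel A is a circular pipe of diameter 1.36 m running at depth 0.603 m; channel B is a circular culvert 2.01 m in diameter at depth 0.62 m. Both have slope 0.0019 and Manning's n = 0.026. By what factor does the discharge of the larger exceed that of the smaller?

1.44

Channel A: For a circular section of diameter D = 1.36 m at depth y = 0.603 m, the central angle is θ = 2 arccos(1 − 2y/D) = 2.915 rad. Then A = (D²/8)(θ − sin θ) = 0.6218 m² and P = Dθ/2 = 1.982 m. Hydraulic radius R = A/P = 0.6218/1.982 = 0.3138 m. Q_A = (1/0.026)·0.6218·0.3138^(2/3)·√0.0019 = 0.4814 m³/s.
Channel B: For a circular section of diameter D = 2.01 m at depth y = 0.62 m, the central angle is θ = 2 arccos(1 − 2y/D) = 2.355 rad. Then A = (D²/8)(θ − sin θ) = 0.8321 m² and P = Dθ/2 = 2.367 m. Hydraulic radius R = A/P = 0.8321/2.367 = 0.3515 m. Q_B = (1/0.026)·0.8321·0.3515^(2/3)·√0.0019 = 0.6948 m³/s.
The larger discharge is 0.6948 m³/s and the smaller is 0.4814 m³/s; the ratio is 1.44.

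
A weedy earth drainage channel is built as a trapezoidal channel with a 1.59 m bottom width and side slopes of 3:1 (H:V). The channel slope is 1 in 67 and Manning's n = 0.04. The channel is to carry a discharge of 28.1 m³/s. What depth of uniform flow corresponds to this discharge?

y_n = 1.59 m

Manning's equation rearranged: A R^(2/3) = nQ / (1·√S) = 0.04 × 28.1 / (√0.01493) = 9.2.
Trying y = 1.12 m: A R^(2/3) = 4.114 — too small.
Trying y = 1.96 m: A R^(2/3) = 15.09 — too large.
Trying y = 1.59 m: A R^(2/3) = 9.204 — ≈ 9.2.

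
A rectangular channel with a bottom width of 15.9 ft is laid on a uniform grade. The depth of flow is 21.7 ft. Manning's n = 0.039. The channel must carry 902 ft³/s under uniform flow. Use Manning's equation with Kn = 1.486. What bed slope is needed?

S = 0.00045

Flow area A = b·y = 15.9 × 21.7 = 345 ft². Wetted perimeter P = b + 2y = 15.9 + 2×21.7 = 59.3 ft.
Hydraulic radius R = A/P = 345/59.3 = 5.818 ft.
From Manning's equation, S = [nQ / (1.486 A R^(2/3))]² = [0.039 × 902 / (1.486 × 345 × 5.818^(2/3))]² = 0.00045.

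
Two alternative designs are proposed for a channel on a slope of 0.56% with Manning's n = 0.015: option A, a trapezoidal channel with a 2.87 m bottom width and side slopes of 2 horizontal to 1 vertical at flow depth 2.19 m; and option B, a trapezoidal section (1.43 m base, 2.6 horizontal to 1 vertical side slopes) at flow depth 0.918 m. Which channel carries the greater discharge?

channel A

Channel A: With bottom width b = 2.87 m and side slope z = 2: A = (b + zy)y = (2.87 + 2×2.19)×2.19 = 15.88 m²; P = b + 2y√(1+z²) = 2.87 + 2×2.19×2.236 = 12.66 m. Hydraulic radius R = A/P = 15.88/12.66 = 1.254 m. Q_A = (1/0.015)·15.88·1.254^(2/3)·√0.0056 = 92.1 m³/s.
Channel B: With bottom width b = 1.43 m and side slope z = 2.6: A = (b + zy)y = (1.43 + 2.6×0.918)×0.918 = 3.504 m²; P = b + 2y√(1+z²) = 1.43 + 2×0.918×2.786 = 6.545 m. Hydraulic radius R = A/P = 3.504/6.545 = 0.5354 m. Q_B = (1/0.015)·3.504·0.5354^(2/3)·√0.0056 = 11.53 m³/s.
Q_A = 92.1 m³/s vs Q_B = 11.53 m³/s, so channel A carries more.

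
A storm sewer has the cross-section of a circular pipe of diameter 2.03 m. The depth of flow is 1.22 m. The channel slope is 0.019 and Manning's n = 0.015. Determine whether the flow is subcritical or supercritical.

For a circular section of diameter D = 2.03 m at depth y = 1.22 m, the central angle is θ = 2 arccos(1 − 2y/D) = 3.548 rad. Then A = (D²/8)(θ − sin θ) = 2.032 m² and P = Dθ/2 = 3.602 m.
Hydraulic radius R = A/P = 2.032/3.602 = 0.5641 m.
V = (1/n) R^(2/3) √S = (1/0.015) × 0.5641^(2/3) × √0.019 = 6.274 m/s. Hydraulic depth D_h = A/T = 2.032/1.988 = 1.022 m.
Froude number Fr = V/√(g·D_h) = 6.274/√(9.81×1.022) = 1.98, which is greater than 1, so the flow is supercritical.

supercritical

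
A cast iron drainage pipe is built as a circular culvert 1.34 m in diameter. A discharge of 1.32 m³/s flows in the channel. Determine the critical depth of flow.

y_c = 0.605 m

At critical depth, Q² T / (g A³) = 1, i.e. A³/T = Q²/g = 1.32²/9.81 = 0.1776.
Trying y = 0.502 m: A³/T = 0.08654 — short.
Trying y = 0.605 m: A³/T = 0.1771 — matches.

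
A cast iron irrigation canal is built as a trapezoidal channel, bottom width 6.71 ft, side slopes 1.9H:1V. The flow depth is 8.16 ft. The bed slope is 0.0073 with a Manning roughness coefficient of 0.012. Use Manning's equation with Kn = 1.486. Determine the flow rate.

With bottom width b = 6.71 ft and side slope z = 1.9: A = (b + zy)y = (6.71 + 1.9×8.16)×8.16 = 181.3 ft²; P = b + 2y√(1+z²) = 6.71 + 2×8.16×2.147 = 41.75 ft.
Hydraulic radius R = A/P = 181.3/41.75 = 4.342 ft.
Manning's equation: Q = (1.486/n) A R^(2/3) S^(1/2) = (1.486/0.012) × 181.3 × 4.342^(2/3) × 0.0073^(1/2) = 5100 ft³/s.

Q = 5100 ft³/s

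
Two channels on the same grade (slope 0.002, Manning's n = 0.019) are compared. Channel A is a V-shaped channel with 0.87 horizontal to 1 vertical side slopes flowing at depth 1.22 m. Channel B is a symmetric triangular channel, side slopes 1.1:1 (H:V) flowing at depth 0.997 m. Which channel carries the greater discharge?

channel A

Channel A: For a triangular section with side slope z = 0.87: A = zy² = 0.87×1.22² = 1.295 m²; P = 2y√(1+z²) = 2×1.22×1.325 = 3.234 m. Hydraulic radius R = A/P = 1.295/3.234 = 0.4004 m. Q_A = (1/0.019)·1.295·0.4004^(2/3)·√0.002 = 1.656 m³/s.
Channel B: For a triangular section with side slope z = 1.1: A = zy² = 1.1×0.997² = 1.093 m²; P = 2y√(1+z²) = 2×0.997×1.487 = 2.964 m. Hydraulic radius R = A/P = 1.093/2.964 = 0.3689 m. Q_B = (1/0.019)·1.093·0.3689^(2/3)·√0.002 = 1.324 m³/s.
Q_A = 1.656 m³/s vs Q_B = 1.324 m³/s, so channel A carries more.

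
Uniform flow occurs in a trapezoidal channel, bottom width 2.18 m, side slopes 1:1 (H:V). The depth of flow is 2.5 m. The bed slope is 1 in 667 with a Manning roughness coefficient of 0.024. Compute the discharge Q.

Q = 22.1 m³/s

With bottom width b = 2.18 m and side slope z = 1: A = (b + zy)y = (2.18 + 1×2.5)×2.5 = 11.7 m²; P = b + 2y√(1+z²) = 2.18 + 2×2.5×1.414 = 9.251 m.
Hydraulic radius R = A/P = 11.7/9.251 = 1.265 m.
Manning's equation: Q = (1/n) A R^(2/3) S^(1/2) = (1/0.024) × 11.7 × 1.265^(2/3) × 0.001499^(1/2) = 22.1 m³/s.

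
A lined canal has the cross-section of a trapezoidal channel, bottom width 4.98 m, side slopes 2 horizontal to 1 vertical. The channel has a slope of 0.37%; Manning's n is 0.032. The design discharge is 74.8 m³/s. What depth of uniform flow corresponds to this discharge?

Manning's equation rearranged: A R^(2/3) = nQ / (1·√S) = 0.032 × 74.8 / (√0.0037) = 39.35.
Trying y = 3.01 m: A R^(2/3) = 48.91 — too large.
Trying y = 2.07 m: A R^(2/3) = 22.79 — too small.
Trying y = 2.71 m: A R^(2/3) = 39.33 — ≈ 39.35.

y_n = 2.71 m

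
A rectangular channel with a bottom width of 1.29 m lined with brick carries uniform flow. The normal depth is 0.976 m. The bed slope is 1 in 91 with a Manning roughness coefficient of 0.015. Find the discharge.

Flow area A = b·y = 1.29 × 0.976 = 1.259 m². Wetted perimeter P = b + 2y = 1.29 + 2×0.976 = 3.242 m.
Hydraulic radius R = A/P = 1.259/3.242 = 0.3884 m.
Manning's equation: Q = (1/n) A R^(2/3) S^(1/2) = (1/0.015) × 1.259 × 0.3884^(2/3) × 0.01099^(1/2) = 4.68 m³/s.

Q = 4.68 m³/s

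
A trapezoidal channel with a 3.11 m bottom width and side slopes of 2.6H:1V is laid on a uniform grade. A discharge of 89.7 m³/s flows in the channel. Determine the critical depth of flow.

At critical depth, Q² T / (g A³) = 1, i.e. A³/T = Q²/g = 89.7²/9.81 = 820.2.
Trying y = 2.68 m: A³/T = 1156 — too large.
Trying y = 2.47 m: A³/T = 818 — ≈ 820.2.

y_c = 2.47 m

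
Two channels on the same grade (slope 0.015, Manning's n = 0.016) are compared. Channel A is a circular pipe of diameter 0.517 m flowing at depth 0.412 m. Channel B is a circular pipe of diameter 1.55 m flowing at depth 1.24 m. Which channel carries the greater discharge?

Channel A: For a circular section of diameter D = 0.517 m at depth y = 0.412 m, the central angle is θ = 2 arccos(1 − 2y/D) = 4.413 rad. Then A = (D²/8)(θ − sin θ) = 0.1794 m² and P = Dθ/2 = 1.141 m. Hydraulic radius R = A/P = 0.1794/1.141 = 0.1572 m. Q_A = (1/0.016)·0.1794·0.1572^(2/3)·√0.015 = 0.4 m³/s.
Channel B: For a circular section of diameter D = 1.55 m at depth y = 1.24 m, the central angle is θ = 2 arccos(1 − 2y/D) = 4.429 rad. Then A = (D²/8)(θ − sin θ) = 1.618 m² and P = Dθ/2 = 3.432 m. Hydraulic radius R = A/P = 1.618/3.432 = 0.4715 m. Q_B = (1/0.016)·1.618·0.4715^(2/3)·√0.015 = 7.504 m³/s.
Q_A = 0.4 m³/s vs Q_B = 7.504 m³/s, so channel B carries more.

channel B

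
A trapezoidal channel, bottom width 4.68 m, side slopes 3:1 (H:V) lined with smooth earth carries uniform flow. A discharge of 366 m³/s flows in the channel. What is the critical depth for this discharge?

At critical depth, Q² T / (g A³) = 1, i.e. A³/T = Q²/g = 366²/9.81 = 13660.
At y = 3.3 m: A³/T = 4550 — short.
At y = 4.26 m: A³/T = 13610 — close enough.

y_c = 4.26 m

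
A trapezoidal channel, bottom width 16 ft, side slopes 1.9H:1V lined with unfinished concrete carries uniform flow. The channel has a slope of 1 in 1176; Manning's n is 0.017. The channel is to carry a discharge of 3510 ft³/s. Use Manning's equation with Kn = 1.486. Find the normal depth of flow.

Manning's equation rearranged: A R^(2/3) = nQ / (1.486·√S) = 0.017 × 3510 / (1.486 × √0.0008503) = 1377.
At y = 11.8 ft: A R^(2/3) = 1627 — high.
At y = 9.02 ft: A R^(2/3) = 926.9 — low.
At y = 10.9 ft: A R^(2/3) = 1375 — close enough.

y_n = 10.9 ft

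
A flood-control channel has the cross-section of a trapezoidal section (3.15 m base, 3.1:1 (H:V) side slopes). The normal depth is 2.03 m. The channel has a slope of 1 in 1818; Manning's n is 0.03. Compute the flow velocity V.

With bottom width b = 3.15 m and side slope z = 3.1: A = (b + zy)y = (3.15 + 3.1×2.03)×2.03 = 19.17 m²; P = b + 2y√(1+z²) = 3.15 + 2×2.03×3.257 = 16.37 m.
Hydraulic radius R = A/P = 19.17/16.37 = 1.171 m.
From Manning's equation, V = (1/n) R^(2/3) S^(1/2) = (1/0.03) × 1.171^(2/3) × 0.0005501^(1/2) = 0.868 m/s.

V = 0.868 m/s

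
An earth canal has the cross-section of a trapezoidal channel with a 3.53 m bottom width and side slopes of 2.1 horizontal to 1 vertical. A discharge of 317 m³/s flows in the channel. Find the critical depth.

y_c = 4.65 m

At critical depth, Q² T / (g A³) = 1, i.e. A³/T = Q²/g = 317²/9.81 = 10240.
Try y = 5.21 m: A³/T = 16860 — over.
Try y = 3.36 m: A³/T = 2551 — short.
Try y = 4.65 m: A³/T = 10250 — close enough.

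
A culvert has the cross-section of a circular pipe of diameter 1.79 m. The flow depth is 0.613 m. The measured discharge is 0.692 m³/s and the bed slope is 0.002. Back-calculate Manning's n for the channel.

n = 0.024

For a circular section of diameter D = 1.79 m at depth y = 0.613 m, the central angle is θ = 2 arccos(1 − 2y/D) = 2.501 rad. Then A = (D²/8)(θ − sin θ) = 0.7619 m² and P = Dθ/2 = 2.238 m.
Hydraulic radius R = A/P = 0.7619/2.238 = 0.3405 m.
Rearranging Manning's equation: n = (1/Q) A R^(2/3) S^(1/2) = (1/0.692) × 0.7619 × 0.3405^(2/3) × √0.002 = 0.024.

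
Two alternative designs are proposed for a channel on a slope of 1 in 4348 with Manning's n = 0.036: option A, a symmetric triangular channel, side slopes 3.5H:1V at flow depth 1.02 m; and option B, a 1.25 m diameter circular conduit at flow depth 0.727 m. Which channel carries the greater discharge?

Channel A: For a triangular section with side slope z = 3.5: A = zy² = 3.5×1.02² = 3.641 m²; P = 2y√(1+z²) = 2×1.02×3.64 = 7.426 m. Hydraulic radius R = A/P = 3.641/7.426 = 0.4904 m. Q_A = (1/0.036)·3.641·0.4904^(2/3)·√0.00023 = 0.9539 m³/s.
Channel B: For a circular section of diameter D = 1.25 m at depth y = 0.727 m, the central angle is θ = 2 arccos(1 − 2y/D) = 3.469 rad. Then A = (D²/8)(θ − sin θ) = 0.7405 m² and P = Dθ/2 = 2.168 m. Hydraulic radius R = A/P = 0.7405/2.168 = 0.3415 m. Q_B = (1/0.036)·0.7405·0.3415^(2/3)·√0.00023 = 0.1524 m³/s.
Q_A = 0.9539 m³/s vs Q_B = 0.1524 m³/s, so channel A carries more.

channel A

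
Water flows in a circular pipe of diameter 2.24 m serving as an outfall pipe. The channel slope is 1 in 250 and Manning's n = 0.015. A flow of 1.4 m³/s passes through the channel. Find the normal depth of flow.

y_n = 0.533 m

Manning's equation rearranged: A R^(2/3) = nQ / (1·√S) = 0.015 × 1.4 / (√0.004) = 0.332.
Trying y = 0.441 m: A R^(2/3) = 0.2271 — short.
Trying y = 0.576 m: A R^(2/3) = 0.3878 — over.
Trying y = 0.533 m: A R^(2/3) = 0.3324 — matches.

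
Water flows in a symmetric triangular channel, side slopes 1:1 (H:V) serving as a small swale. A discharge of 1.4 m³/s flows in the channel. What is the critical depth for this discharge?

At critical depth, Q² T / (g A³) = 1, i.e. A³/T = Q²/g = 1.4²/9.81 = 0.1998.
Trying y = 0.737 m: A³/T = 0.1087 — too small.
Trying y = 0.902 m: A³/T = 0.2985 — too large.
Trying y = 0.832 m: A³/T = 0.1993 — matches.

y_c = 0.832 m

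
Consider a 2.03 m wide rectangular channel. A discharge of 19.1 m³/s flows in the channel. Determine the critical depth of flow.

For a rectangular channel, critical depth y_c = (q²/g)^(1/3) where q = Q/b = 19.1/2.03 = 9.409 m²/s.
So y_c = (9.409²/9.81)^(1/3) = 2.08 m.

y_c = 2.08 m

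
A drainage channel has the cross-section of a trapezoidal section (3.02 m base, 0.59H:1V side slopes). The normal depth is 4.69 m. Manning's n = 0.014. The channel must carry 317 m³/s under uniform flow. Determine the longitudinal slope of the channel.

S = 0.011

With bottom width b = 3.02 m and side slope z = 0.59: A = (b + zy)y = (3.02 + 0.59×4.69)×4.69 = 27.14 m²; P = b + 2y√(1+z²) = 3.02 + 2×4.69×1.161 = 13.91 m.
Hydraulic radius R = A/P = 27.14/13.91 = 1.951 m.
From Manning's equation, S = [nQ / (1 A R^(2/3))]² = [0.014 × 317 / (1 × 27.14 × 1.951^(2/3))]² = 0.011.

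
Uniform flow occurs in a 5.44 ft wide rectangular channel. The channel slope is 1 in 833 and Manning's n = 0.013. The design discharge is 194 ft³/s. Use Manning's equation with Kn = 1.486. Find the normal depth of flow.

Manning's equation rearranged: A R^(2/3) = nQ / (1.486·√S) = 0.013 × 194 / (1.486 × √0.0012) = 48.98.
Trying y = 6.76 ft: A R^(2/3) = 57.19 — high.
Trying y = 4.9 ft: A R^(2/3) = 38.7 — low.
Trying y = 5.94 ft: A R^(2/3) = 48.97 — close enough.

y_n = 5.94 ft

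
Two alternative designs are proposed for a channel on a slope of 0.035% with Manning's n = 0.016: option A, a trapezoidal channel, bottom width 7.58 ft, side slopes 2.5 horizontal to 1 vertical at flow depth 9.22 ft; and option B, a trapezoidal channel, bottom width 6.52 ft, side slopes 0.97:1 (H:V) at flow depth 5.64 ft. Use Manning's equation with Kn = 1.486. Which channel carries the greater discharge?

channel A

Channel A: With bottom width b = 7.58 ft and side slope z = 2.5: A = (b + zy)y = (7.58 + 2.5×9.22)×9.22 = 282.4 ft²; P = b + 2y√(1+z²) = 7.58 + 2×9.22×2.693 = 57.23 ft. Hydraulic radius R = A/P = 282.4/57.23 = 4.935 ft. Q_A = (1.486/0.016)·282.4·4.935^(2/3)·√0.00035 = 1422 ft³/s.
Channel B: With bottom width b = 6.52 ft and side slope z = 0.97: A = (b + zy)y = (6.52 + 0.97×5.64)×5.64 = 67.63 ft²; P = b + 2y√(1+z²) = 6.52 + 2×5.64×1.393 = 22.23 ft. Hydraulic radius R = A/P = 67.63/22.23 = 3.042 ft. Q_B = (1.486/0.016)·67.63·3.042^(2/3)·√0.00035 = 246.7 ft³/s.
Q_A = 1422 ft³/s vs Q_B = 246.7 ft³/s, so channel A carries more.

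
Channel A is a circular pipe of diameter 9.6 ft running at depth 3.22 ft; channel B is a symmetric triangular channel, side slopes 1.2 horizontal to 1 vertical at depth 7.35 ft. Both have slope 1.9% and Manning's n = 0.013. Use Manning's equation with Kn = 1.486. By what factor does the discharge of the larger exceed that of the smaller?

4.11

Channel A: For a circular section of diameter D = 9.6 ft at depth y = 3.22 ft, the central angle is θ = 2 arccos(1 − 2y/D) = 2.471 rad. Then A = (D²/8)(θ − sin θ) = 21.3 ft² and P = Dθ/2 = 11.86 ft. Hydraulic radius R = A/P = 21.3/11.86 = 1.796 ft. Q_A = (1.486/0.013)·21.3·1.796^(2/3)·√0.019 = 495.9 ft³/s.
Channel B: For a triangular section with side slope z = 1.2: A = zy² = 1.2×7.35² = 64.83 ft²; P = 2y√(1+z²) = 2×7.35×1.562 = 22.96 ft. Hydraulic radius R = A/P = 64.83/22.96 = 2.823 ft. Q_B = (1.486/0.013)·64.83·2.823^(2/3)·√0.019 = 2040 ft³/s.
The larger discharge is 2040 ft³/s and the smaller is 495.9 ft³/s; the ratio is 4.11.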